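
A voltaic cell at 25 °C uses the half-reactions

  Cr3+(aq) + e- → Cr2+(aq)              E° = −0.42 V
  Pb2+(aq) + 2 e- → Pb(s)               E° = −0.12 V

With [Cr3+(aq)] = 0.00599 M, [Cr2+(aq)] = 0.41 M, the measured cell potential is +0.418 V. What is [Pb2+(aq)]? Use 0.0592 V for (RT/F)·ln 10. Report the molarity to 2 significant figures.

With Pb²⁺/Pb at the cathode and Cr³⁺/Cr²⁺ at the anode, E°cell = −0.12 − (−0.42) = +0.30 V (n = 2).
From the Nernst equation, log Q = n(E° − E)/0.0592 = 2·(+0.30 − (+0.418))/0.0592 = −3.986.
The balanced reaction is Pb2+(aq) + 2 Cr2+(aq) → Pb(s) + 2 Cr3+(aq), so Q = [Cr3+(aq)]^2 / ([Pb2+(aq)]·[Cr2+(aq)]^2).
Isolating [Pb2+(aq)] in Q = 10^{−3.986} yields log [Pb2+(aq)] = 0.315, i.e. 2.1 M.

2.1 M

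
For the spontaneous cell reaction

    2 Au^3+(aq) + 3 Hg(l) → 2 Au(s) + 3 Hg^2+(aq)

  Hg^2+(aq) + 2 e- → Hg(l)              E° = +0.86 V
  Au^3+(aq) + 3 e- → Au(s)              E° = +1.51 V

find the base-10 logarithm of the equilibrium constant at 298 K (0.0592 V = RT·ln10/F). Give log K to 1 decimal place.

log K = 65.9

The Au³⁺/Au couple is reduced (cathode); E°cell = +1.51 − (+0.86) = +0.65 V with n = 6.
At equilibrium E = 0, so log K = nE°cell / 0.0592 = (6)(+0.65) / 0.0592 = 65.9.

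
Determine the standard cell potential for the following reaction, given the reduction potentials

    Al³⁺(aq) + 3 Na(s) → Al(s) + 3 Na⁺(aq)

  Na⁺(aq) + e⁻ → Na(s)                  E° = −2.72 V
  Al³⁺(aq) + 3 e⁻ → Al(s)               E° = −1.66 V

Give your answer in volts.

+1.06 V

Al³⁺(aq) gains electrons, so the Al³⁺/Al couple is the cathode; the Na⁺/Na couple is the anode.
E°cell = E°(cathode) − E°(anode) = −1.66 − (−2.72) = +1.06 V.
The positive value indicates the reaction is spontaneous as written.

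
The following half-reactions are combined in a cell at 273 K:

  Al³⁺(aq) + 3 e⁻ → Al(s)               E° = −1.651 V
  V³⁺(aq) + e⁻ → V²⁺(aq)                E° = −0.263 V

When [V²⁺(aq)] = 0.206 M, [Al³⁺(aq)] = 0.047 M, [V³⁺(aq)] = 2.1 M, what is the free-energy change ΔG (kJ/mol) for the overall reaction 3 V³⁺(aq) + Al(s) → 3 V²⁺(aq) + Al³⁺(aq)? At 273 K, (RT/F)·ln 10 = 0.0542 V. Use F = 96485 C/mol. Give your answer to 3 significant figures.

−425 kJ/mol

E°cell = −0.263 − (−1.651) = +1.388 V; the balanced reaction transfers n = 3 electrons.
Here Q = ([V²⁺(aq)]^3·[Al³⁺(aq)]) / [V³⁺(aq)]^3 = 4.44×10^−5 (log Q = −4.353), giving E = +1.388 − (0.0542/3)·(−4.353) = +1.4666 V.
Then ΔG = −nFE = −3 × 96485 × +1.4666 J/mol = −425 kJ/mol.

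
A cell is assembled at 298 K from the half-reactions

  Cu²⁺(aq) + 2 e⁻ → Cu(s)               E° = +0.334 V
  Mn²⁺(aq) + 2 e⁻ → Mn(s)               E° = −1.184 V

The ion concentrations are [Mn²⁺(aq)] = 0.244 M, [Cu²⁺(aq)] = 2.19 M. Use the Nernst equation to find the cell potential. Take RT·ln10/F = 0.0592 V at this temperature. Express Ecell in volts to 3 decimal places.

The Cu²⁺/Cu couple has the more positive E°, so it is the cathode; Mn²⁺/Mn is the anode.
E°cell = E°cat − E°an = +0.334 − (−1.184) = +1.518 V; n = 2.
Balancing gives Cu²⁺(aq) + Mn(s) → Cu(s) + Mn²⁺(aq); hence Q = [Mn²⁺(aq)] / [Cu²⁺(aq)] = 0.111 (log Q = −0.953).
By the Nernst equation, E = +1.518 − (0.0592/2)·(−0.953) = +1.546 V.

+1.546 V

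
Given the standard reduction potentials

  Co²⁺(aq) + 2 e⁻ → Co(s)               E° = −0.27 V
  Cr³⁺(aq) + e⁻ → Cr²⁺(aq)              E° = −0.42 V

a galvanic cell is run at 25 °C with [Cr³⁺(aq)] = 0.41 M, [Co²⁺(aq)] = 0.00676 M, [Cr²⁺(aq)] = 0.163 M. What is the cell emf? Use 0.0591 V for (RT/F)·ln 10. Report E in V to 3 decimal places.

The Co²⁺/Co couple has the more positive E°, so it is the cathode; Cr³⁺/Cr²⁺ is the anode.
E°cell = −0.27 − (−0.42) = +0.15 V, with n = 2 electrons transferred.
Balancing gives Co²⁺(aq) + 2 Cr²⁺(aq) → Co(s) + 2 Cr³⁺(aq); hence Q = [Cr³⁺(aq)]^2 / ([Co²⁺(aq)]·[Cr²⁺(aq)]^2) = 936 (log Q = 2.971).
By the Nernst equation, E = +0.15 − (0.0591/2)·(2.971) = +0.062 V.

+0.062 V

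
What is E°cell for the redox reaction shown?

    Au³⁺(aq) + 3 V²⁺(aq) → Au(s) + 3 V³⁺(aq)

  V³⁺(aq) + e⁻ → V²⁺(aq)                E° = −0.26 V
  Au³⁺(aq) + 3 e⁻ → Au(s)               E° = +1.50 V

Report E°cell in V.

Au³⁺(aq) gains electrons, so the Au³⁺/Au couple is the cathode; the V³⁺/V²⁺ couple is the anode.
E°cell = E°(cathode) − E°(anode) = +1.50 − (−0.26) = +1.76 V.

+1.76 V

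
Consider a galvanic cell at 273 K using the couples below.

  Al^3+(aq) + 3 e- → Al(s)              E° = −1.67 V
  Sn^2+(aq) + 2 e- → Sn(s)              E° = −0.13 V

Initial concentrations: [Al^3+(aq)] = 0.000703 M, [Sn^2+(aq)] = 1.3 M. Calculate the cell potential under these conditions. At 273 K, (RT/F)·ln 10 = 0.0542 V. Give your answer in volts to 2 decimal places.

The Sn²⁺/Sn couple has the more positive E°, so it is the cathode; Al³⁺/Al is the anode.
E°cell = −0.13 − (−1.67) = +1.54 V, with n = 6 electrons transferred.
Balancing gives 3 Sn^2+(aq) + 2 Al(s) → 3 Sn(s) + 2 Al^3+(aq); hence Q = [Al^3+(aq)]^2 / [Sn^2+(aq)]^3 = 2.25×10^−7 (log Q = −6.648).
Applying E = E° − (RT ln10/nF)·log Q gives +1.54 − (0.0542/6)(−6.648) = +1.60 V.

+1.60 V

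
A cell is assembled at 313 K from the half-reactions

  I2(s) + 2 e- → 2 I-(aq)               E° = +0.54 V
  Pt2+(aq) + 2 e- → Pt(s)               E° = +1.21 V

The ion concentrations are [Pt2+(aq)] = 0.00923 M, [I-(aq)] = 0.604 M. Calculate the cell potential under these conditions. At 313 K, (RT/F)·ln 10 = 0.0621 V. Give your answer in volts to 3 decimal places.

+0.593 V

Pt²⁺/Pt is reduced (cathode, E° = +1.21 V) and I₂/I⁻ is oxidized (anode).
E°cell = E°cat − E°an = +1.21 − (+0.54) = +0.67 V; n = 2.
Balancing gives Pt2+(aq) + 2 I-(aq) → Pt(s) + I2(s); hence Q = 1 / ([Pt2+(aq)]·[I-(aq)]^2) = 297 (log Q = 2.473).
Applying E = E° − (RT ln10/nF)·log Q gives +0.67 − (0.0621/2)(2.473) = +0.593 V.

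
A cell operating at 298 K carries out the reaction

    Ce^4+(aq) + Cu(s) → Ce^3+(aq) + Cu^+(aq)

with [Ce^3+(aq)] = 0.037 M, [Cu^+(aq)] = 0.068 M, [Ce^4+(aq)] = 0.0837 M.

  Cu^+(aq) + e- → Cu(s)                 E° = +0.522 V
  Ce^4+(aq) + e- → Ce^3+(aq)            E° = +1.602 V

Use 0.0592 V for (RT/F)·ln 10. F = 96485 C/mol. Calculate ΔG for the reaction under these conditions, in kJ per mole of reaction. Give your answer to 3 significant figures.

With Ce⁴⁺/Ce³⁺ reduced at the cathode, E°cell = +1.602 − (+0.522) = +1.080 V and n = 1.
Q = ([Ce^3+(aq)]·[Cu^+(aq)]) / [Ce^4+(aq)] = 0.0301, so log Q = −1.522 and E = +1.080 − (0.0592/1)(−1.522) = +1.1701 V.
Finally ΔG = −nFE = −(1)(96485 C/mol)(+1.1701 V) = −113 kJ/mol.

−113 kJ/mol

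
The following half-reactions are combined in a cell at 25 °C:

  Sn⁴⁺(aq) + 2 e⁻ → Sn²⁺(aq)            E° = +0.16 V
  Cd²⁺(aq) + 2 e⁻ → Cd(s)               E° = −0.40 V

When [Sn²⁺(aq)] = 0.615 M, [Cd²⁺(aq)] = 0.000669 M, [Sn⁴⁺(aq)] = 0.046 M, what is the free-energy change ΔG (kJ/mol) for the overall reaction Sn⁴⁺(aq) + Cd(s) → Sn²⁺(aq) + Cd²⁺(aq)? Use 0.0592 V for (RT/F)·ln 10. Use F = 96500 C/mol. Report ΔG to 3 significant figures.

The standard cell potential is +0.16 − (−0.40) = +0.56 V, with n = 2 electrons in the balanced equation.
Here Q = ([Sn²⁺(aq)]·[Cd²⁺(aq)]) / [Sn⁴⁺(aq)] = 0.00894 (log Q = −2.048), giving E = +0.56 − (0.0592/2)·(−2.048) = +0.6206 V.
Then ΔG = −nFE = −2 × 96500 × +0.6206 J/mol = −120 kJ/mol.

−120 kJ/mol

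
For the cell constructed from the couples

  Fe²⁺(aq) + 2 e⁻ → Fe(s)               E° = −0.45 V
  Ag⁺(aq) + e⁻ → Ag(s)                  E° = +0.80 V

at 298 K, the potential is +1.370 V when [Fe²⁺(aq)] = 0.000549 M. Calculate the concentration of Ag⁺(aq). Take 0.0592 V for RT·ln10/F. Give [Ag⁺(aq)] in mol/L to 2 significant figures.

2.5 M

The Ag⁺/Ag couple has the larger reduction potential, so it is the cathode: E°cell = +0.80 − (−0.45) = +1.25 V and n = 2.
Rearranging E = E° − (0.0592/n)·log Q gives log Q = 2(+1.25 − (+1.370))/0.0592 = −4.054.
The balanced reaction is 2 Ag⁺(aq) + Fe(s) → 2 Ag(s) + Fe²⁺(aq), so Q = [Fe²⁺(aq)] / [Ag⁺(aq)]^2.
Substituting the known concentrations and solving, log [Ag⁺(aq)] = 0.397 and [Ag⁺(aq)] = 2.5 M.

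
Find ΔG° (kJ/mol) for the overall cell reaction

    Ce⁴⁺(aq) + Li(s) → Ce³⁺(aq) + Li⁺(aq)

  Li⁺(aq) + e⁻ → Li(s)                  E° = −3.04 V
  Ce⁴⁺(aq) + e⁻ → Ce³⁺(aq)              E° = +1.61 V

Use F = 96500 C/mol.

In the reaction as written Ce⁴⁺(aq) is reduced, so the Ce⁴⁺/Ce³⁺ couple is the cathode and Li⁺/Li is the anode.
E°cell = +1.61 − (−3.04) = +4.65 V; balancing electrons gives n = 1.
ΔG° = −nFE°cell = −(1)(96500)(+4.65) J/mol = −449 kJ/mol.

−449 kJ/mol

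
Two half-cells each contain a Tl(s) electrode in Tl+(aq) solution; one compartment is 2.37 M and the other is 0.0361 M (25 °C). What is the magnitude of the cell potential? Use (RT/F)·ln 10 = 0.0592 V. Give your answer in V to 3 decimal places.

0.108 V

For a concentration cell E°cell = 0, since both electrodes use the same couple.
The compartment with the higher Tl+(aq) concentration (2.37 M) acts as the cathode; ions are reduced there and produced at the dilute (0.0361 M) anode.
With n = 1, Ecell = −(0.0592/1)·log([dilute]/[conc]) = −(0.0592/1)·log(0.0361/2.37) = +0.108 V.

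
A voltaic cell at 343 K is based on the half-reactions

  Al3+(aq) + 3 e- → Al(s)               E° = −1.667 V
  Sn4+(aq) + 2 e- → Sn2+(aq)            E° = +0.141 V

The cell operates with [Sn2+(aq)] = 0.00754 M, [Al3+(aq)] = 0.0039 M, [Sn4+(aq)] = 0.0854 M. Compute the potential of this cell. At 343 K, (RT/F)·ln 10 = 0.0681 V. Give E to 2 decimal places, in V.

+1.90 V

Since E°(Sn⁴⁺/Sn²⁺) > E°(Al³⁺/Al), Sn⁴⁺/Sn²⁺ serves as the cathode.
E°cell = +0.141 − (−1.667) = +1.808 V, with n = 6 electrons transferred.
Balancing gives 3 Sn4+(aq) + 2 Al(s) → 3 Sn2+(aq) + 2 Al3+(aq); hence Q = ([Sn2+(aq)]^3·[Al3+(aq)]^2) / [Sn4+(aq)]^3 = 1.05×10^−8 (log Q = −7.980).
E = E° − (0.0681/n)·log Q = +1.808 − (0.0681/6)(−7.980) = +1.90 V.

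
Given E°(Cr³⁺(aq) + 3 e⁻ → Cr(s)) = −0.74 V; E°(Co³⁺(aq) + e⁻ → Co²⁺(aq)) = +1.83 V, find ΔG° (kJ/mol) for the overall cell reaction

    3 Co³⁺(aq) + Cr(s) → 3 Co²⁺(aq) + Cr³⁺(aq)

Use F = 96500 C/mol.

−744 kJ/mol

In the reaction as written Co³⁺(aq) is reduced, so the Co³⁺/Co²⁺ couple is the cathode and Cr³⁺/Cr is the anode.
E°cell = +1.83 − (−0.74) = +2.57 V; balancing electrons gives n = 3.
ΔG° = −nFE°cell = −(3)(96500)(+2.57) J/mol = −744 kJ/mol.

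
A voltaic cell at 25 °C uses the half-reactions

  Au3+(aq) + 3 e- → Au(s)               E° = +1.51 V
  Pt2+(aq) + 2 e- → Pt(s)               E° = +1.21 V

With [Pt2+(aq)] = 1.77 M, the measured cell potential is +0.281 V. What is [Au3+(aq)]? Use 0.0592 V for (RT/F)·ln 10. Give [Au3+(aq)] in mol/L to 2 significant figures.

Au³⁺/Au is the cathode (higher E°); E°cell = +1.51 − (+1.21) = +0.30 V with n = 6.
Since E = E° − (0.0592/n)·log Q, log Q = n(E° − E)/0.0592 = 1.926.
Balancing electrons gives 2 Au3+(aq) + 3 Pt(s) → 2 Au(s) + 3 Pt2+(aq); thus Q = [Pt2+(aq)]^3 / [Au3+(aq)]^2.
Substituting the known concentrations and solving, log [Au3+(aq)] = −0.591 and [Au3+(aq)] = 0.26 M.

0.26 M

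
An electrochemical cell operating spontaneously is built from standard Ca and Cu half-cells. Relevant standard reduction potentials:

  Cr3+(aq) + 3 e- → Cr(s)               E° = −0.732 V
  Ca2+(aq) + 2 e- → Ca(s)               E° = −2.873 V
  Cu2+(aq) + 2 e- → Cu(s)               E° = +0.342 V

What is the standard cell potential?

+3.215 V

Of the two couples in this cell, the one with the more positive reduction potential is reduced at the cathode: here that is Cu²⁺/Cu (+0.342 V); Ca²⁺/Ca (−2.873 V) is the anode.
E°cell = E°(cathode) − E°(anode) = +0.342 − (−2.873) = +3.215 V.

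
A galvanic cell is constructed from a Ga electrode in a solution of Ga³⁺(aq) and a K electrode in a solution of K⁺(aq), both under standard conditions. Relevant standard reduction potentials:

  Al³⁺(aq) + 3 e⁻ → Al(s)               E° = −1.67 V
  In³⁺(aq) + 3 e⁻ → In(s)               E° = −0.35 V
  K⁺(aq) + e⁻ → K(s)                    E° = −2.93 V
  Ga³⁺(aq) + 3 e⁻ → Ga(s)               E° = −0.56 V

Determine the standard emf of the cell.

+2.37 V

Of the two couples in this cell, the one with the more positive reduction potential is reduced at the cathode: here that is Ga³⁺/Ga (−0.56 V); K⁺/K (−2.93 V) is the anode.
E°cell = E°(cathode) − E°(anode) = −0.56 − (−2.93) = +2.37 V.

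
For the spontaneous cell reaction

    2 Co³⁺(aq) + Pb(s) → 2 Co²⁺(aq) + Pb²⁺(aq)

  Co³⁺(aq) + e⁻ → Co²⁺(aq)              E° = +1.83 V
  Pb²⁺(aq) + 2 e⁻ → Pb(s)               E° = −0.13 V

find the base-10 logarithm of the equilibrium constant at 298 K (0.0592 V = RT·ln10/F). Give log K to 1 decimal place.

The Co³⁺/Co²⁺ couple is reduced (cathode); E°cell = +1.83 − (−0.13) = +1.96 V with n = 2.
At equilibrium E = 0, so log K = nE°cell / 0.0592 = (2)(+1.96) / 0.0592 = 66.2.

log K = 66.2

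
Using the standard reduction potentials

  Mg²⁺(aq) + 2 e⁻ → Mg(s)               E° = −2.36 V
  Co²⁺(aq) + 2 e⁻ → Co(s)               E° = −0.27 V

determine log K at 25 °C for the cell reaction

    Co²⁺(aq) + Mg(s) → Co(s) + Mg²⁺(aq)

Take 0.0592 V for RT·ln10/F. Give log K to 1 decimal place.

log K = 70.6

The Co²⁺/Co couple is reduced (cathode); E°cell = −0.27 − (−2.36) = +2.09 V with n = 2.
At equilibrium E = 0, so log K = nE°cell / 0.0592 = (2)(+2.09) / 0.0592 = 70.6.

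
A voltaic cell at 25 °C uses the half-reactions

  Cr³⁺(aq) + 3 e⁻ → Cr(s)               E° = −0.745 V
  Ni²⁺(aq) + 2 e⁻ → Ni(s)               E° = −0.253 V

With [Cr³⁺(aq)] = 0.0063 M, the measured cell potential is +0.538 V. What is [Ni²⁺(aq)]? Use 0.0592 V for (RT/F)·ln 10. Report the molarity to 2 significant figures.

1.2 M

Ni²⁺/Ni is the cathode (higher E°); E°cell = −0.253 − (−0.745) = +0.492 V with n = 6.
Since E = E° − (0.0592/n)·log Q, log Q = n(E° − E)/0.0592 = −4.662.
Balancing electrons gives 3 Ni²⁺(aq) + 2 Cr(s) → 3 Ni(s) + 2 Cr³⁺(aq); thus Q = [Cr³⁺(aq)]^2 / [Ni²⁺(aq)]^3.
Solving for the unknown gives log [Ni²⁺(aq)] = 0.087, so [Ni²⁺(aq)] ≈ 1.2 M.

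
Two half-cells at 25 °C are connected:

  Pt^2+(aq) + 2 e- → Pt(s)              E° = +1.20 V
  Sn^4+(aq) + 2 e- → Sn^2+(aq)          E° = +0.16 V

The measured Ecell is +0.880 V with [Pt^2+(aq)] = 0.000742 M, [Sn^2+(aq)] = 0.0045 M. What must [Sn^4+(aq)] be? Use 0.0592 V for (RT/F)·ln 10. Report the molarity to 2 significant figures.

0.85 M

The Pt²⁺/Pt couple has the larger reduction potential, so it is the cathode: E°cell = +1.20 − (+0.16) = +1.04 V and n = 2.
From the Nernst equation, log Q = n(E° − E)/0.0592 = 2·(+1.04 − (+0.880))/0.0592 = 5.405.
Balancing electrons gives Pt^2+(aq) + Sn^2+(aq) → Pt(s) + Sn^4+(aq); thus Q = [Sn^4+(aq)] / ([Pt^2+(aq)]·[Sn^2+(aq)]).
Solving for the unknown gives log [Sn^4+(aq)] = −0.071, so [Sn^4+(aq)] ≈ 0.85 M.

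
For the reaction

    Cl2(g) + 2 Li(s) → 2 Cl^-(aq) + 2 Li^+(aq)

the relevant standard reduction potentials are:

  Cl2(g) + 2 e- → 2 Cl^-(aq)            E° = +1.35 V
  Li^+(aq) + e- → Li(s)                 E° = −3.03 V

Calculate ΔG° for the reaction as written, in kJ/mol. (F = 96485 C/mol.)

−845 kJ/mol

In the reaction as written Cl2(g) is reduced, so the Cl₂/Cl⁻ couple is the cathode and Li⁺/Li is the anode.
E°cell = +1.35 − (−3.03) = +4.38 V; balancing electrons gives n = 2.
ΔG° = −nFE°cell = −(2)(96485)(+4.38) J/mol = −845 kJ/mol.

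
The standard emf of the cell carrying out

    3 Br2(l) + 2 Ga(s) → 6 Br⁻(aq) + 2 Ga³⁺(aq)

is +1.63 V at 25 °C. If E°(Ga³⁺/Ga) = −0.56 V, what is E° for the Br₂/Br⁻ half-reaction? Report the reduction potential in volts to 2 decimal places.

In the reaction as written the Br₂/Br⁻ couple is reduced (cathode) and Ga³⁺/Ga is oxidized (anode), so E°cell = E°(Br₂/Br⁻) − E°(Ga³⁺/Ga).
E°(Br₂/Br⁻) = E°cell + E°(anode) = +1.63 + (−0.56) = +1.07 V.

+1.07 V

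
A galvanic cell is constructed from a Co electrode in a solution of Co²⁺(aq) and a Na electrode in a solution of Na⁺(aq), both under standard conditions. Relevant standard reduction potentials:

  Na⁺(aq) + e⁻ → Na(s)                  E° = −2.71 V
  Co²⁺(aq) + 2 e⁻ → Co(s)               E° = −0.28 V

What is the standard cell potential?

+2.43 V

The Co²⁺/Co couple has the higher E°, so Co ion is reduced (cathode) and Na is oxidized (anode).
E°cell = E°(cathode) − E°(anode) = −0.28 − (−2.71) = +2.43 V.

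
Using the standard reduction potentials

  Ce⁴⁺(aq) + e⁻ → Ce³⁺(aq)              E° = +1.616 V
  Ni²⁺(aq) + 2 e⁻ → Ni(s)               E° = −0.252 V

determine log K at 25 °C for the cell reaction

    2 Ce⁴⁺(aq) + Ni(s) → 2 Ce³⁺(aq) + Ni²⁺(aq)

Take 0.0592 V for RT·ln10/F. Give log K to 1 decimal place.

The Ce⁴⁺/Ce³⁺ couple is reduced (cathode); E°cell = +1.616 − (−0.252) = +1.868 V with n = 2.
At equilibrium E = 0, so log K = nE°cell / 0.0592 = (2)(+1.868) / 0.0592 = 63.1.

log K = 63.1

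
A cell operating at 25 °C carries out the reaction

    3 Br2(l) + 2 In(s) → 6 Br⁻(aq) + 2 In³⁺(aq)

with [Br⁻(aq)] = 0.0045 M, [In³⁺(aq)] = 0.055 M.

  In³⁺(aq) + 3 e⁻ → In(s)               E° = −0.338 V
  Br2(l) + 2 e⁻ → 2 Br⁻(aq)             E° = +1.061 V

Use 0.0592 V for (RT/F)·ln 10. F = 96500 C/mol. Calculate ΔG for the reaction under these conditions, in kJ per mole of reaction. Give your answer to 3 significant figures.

The standard cell potential is +1.061 − (−0.338) = +1.399 V, with n = 6 electrons in the balanced equation.
The reaction quotient is [Br⁻(aq)]^6·[In³⁺(aq)]^2 = 2.51×10^−17; by Nernst, E = +1.399 − (0.0592/6)(−16.600) = +1.5628 V.
Then ΔG = −nFE = −6 × 96500 × +1.5628 J/mol = −905 kJ/mol.

−905 kJ/mol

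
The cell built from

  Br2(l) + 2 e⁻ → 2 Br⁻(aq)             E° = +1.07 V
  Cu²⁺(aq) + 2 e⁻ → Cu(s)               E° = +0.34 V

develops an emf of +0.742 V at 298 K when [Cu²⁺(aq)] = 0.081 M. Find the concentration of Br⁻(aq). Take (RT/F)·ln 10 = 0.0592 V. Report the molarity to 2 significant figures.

2.2 M

The Br₂/Br⁻ couple has the larger reduction potential, so it is the cathode: E°cell = +1.07 − (+0.34) = +0.73 V and n = 2.
Since E = E° − (0.0592/n)·log Q, log Q = n(E° − E)/0.0592 = −0.405.
Balancing electrons gives Br2(l) + Cu(s) → 2 Br⁻(aq) + Cu²⁺(aq); thus Q = [Br⁻(aq)]^2·[Cu²⁺(aq)].
Substituting the known concentrations and solving, log [Br⁻(aq)] = 0.343 and [Br⁻(aq)] = 2.2 M.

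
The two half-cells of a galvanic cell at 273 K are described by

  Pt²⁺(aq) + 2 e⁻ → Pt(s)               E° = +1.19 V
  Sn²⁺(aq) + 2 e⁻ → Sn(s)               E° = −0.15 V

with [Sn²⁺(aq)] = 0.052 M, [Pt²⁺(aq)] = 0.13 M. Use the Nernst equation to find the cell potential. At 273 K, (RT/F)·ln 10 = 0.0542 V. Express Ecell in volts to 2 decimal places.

The Pt²⁺/Pt couple has the more positive E°, so it is the cathode; Sn²⁺/Sn is the anode.
The standard potential is +1.19 − (−0.15) = +1.34 V and the balanced reaction transfers n = 2 electrons.
For the overall reaction Pt²⁺(aq) + Sn(s) → Pt(s) + Sn²⁺(aq), Q = [Sn²⁺(aq)] / [Pt²⁺(aq)] = 0.4, giving log Q = −0.398.
Applying E = E° − (RT ln10/nF)·log Q gives +1.34 − (0.0542/2)(−0.398) = +1.35 V.

+1.35 V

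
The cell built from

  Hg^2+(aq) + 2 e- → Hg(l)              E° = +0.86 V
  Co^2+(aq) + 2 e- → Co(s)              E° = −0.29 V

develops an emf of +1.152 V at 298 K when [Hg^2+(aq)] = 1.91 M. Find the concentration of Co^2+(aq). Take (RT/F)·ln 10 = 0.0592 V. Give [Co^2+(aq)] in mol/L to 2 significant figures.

1.6 M

Hg²⁺/Hg is the cathode (higher E°); E°cell = +0.86 − (−0.29) = +1.15 V with n = 2.
From the Nernst equation, log Q = n(E° − E)/0.0592 = 2·(+1.15 − (+1.152))/0.0592 = −0.068.
For Hg^2+(aq) + Co(s) → Hg(l) + Co^2+(aq), the reaction quotient is Q = [Co^2+(aq)] / [Hg^2+(aq)].
Substituting the known concentrations and solving, log [Co^2+(aq)] = 0.213 and [Co^2+(aq)] = 1.6 M.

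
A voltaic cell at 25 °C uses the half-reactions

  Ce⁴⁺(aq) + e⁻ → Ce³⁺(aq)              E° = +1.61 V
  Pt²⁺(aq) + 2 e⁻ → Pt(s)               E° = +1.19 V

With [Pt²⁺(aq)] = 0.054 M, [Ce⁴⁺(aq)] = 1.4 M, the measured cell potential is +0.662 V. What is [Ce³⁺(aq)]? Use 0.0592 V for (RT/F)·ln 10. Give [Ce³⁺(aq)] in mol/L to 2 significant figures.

0.00049 M

Ce⁴⁺/Ce³⁺ is the cathode (higher E°); E°cell = +1.61 − (+1.19) = +0.42 V with n = 2.
Since E = E° − (0.0592/n)·log Q, log Q = n(E° − E)/0.0592 = −8.176.
Balancing electrons gives 2 Ce⁴⁺(aq) + Pt(s) → 2 Ce³⁺(aq) + Pt²⁺(aq); thus Q = ([Ce³⁺(aq)]^2·[Pt²⁺(aq)]) / [Ce⁴⁺(aq)]^2.
Solving for the unknown gives log [Ce³⁺(aq)] = −3.308, so [Ce³⁺(aq)] ≈ 0.00049 M.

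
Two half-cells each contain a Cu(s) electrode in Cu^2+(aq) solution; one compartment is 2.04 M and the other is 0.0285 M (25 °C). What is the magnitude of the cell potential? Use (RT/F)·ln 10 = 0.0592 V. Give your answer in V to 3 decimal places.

0.055 V

For a concentration cell E°cell = 0, since both electrodes use the same couple.
The compartment with the higher Cu^2+(aq) concentration (2.04 M) acts as the cathode; ions are reduced there and produced at the dilute (0.0285 M) anode.
With n = 2, Ecell = −(0.0592/2)·log([dilute]/[conc]) = −(0.0592/2)·log(0.0285/2.04) = +0.055 V.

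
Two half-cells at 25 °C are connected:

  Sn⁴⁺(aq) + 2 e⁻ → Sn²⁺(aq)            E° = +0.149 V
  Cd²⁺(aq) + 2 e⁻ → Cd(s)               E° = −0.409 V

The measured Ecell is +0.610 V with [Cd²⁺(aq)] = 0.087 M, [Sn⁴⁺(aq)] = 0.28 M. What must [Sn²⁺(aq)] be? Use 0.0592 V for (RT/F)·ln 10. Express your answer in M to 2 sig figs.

With Sn⁴⁺/Sn²⁺ at the cathode and Cd²⁺/Cd at the anode, E°cell = +0.149 − (−0.409) = +0.558 V (n = 2).
From the Nernst equation, log Q = n(E° − E)/0.0592 = 2·(+0.558 − (+0.610))/0.0592 = −1.757.
The balanced reaction is Sn⁴⁺(aq) + Cd(s) → Sn²⁺(aq) + Cd²⁺(aq), so Q = ([Sn²⁺(aq)]·[Cd²⁺(aq)]) / [Sn⁴⁺(aq)].
Substituting the known concentrations and solving, log [Sn²⁺(aq)] = −1.249 and [Sn²⁺(aq)] = 0.056 M.

0.056 M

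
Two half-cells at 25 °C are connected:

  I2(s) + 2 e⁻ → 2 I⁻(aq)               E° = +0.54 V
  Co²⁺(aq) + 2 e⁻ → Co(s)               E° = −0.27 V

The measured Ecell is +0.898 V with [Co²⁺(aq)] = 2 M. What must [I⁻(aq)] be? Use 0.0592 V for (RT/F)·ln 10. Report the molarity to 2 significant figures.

The I₂/I⁻ couple has the larger reduction potential, so it is the cathode: E°cell = +0.54 − (−0.27) = +0.81 V and n = 2.
Rearranging E = E° − (0.0592/n)·log Q gives log Q = 2(+0.81 − (+0.898))/0.0592 = −2.973.
For I2(s) + Co(s) → 2 I⁻(aq) + Co²⁺(aq), the reaction quotient is Q = [I⁻(aq)]^2·[Co²⁺(aq)].
Substituting the known concentrations and solving, log [I⁻(aq)] = −1.637 and [I⁻(aq)] = 0.023 M.

0.023 M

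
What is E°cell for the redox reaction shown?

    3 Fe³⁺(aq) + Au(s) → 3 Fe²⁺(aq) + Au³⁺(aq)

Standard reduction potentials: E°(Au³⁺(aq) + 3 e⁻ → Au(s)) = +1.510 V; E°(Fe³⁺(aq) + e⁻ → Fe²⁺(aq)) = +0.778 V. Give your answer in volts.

In the reaction as written, Fe³⁺(aq) is reduced (cathode) and Au³⁺(aq) is produced by oxidation at the anode.
E°cell = E°(cathode) − E°(anode) = +0.778 − (+1.510) = −0.732 V.

−0.732 V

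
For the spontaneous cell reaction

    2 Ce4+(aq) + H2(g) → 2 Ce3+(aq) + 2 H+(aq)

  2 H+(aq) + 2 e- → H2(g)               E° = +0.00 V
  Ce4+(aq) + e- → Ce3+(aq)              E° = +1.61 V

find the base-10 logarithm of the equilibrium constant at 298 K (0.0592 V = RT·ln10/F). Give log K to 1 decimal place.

log K = 54.4

The Ce⁴⁺/Ce³⁺ couple is reduced (cathode); E°cell = +1.61 − (+0.00) = +1.61 V with n = 2.
At equilibrium E = 0, so log K = nE°cell / 0.0592 = (2)(+1.61) / 0.0592 = 54.4.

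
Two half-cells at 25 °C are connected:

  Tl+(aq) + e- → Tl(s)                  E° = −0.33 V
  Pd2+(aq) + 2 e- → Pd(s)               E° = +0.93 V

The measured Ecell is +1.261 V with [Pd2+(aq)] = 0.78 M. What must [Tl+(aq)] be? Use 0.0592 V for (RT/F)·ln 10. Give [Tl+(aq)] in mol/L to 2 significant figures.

0.85 M

With Pd²⁺/Pd at the cathode and Tl⁺/Tl at the anode, E°cell = +0.93 − (−0.33) = +1.26 V (n = 2).
Rearranging E = E° − (0.0592/n)·log Q gives log Q = 2(+1.26 − (+1.261))/0.0592 = −0.034.
Balancing electrons gives Pd2+(aq) + 2 Tl(s) → Pd(s) + 2 Tl+(aq); thus Q = [Tl+(aq)]^2 / [Pd2+(aq)].
Isolating [Tl+(aq)] in Q = 10^{−0.034} yields log [Tl+(aq)] = −0.071, i.e. 0.85 M.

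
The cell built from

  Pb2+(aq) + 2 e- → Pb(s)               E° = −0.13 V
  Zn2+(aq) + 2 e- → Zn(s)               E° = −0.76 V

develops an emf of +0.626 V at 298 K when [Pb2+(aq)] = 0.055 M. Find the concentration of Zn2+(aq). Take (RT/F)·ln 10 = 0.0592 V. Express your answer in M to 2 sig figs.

Pb²⁺/Pb is the cathode (higher E°); E°cell = −0.13 − (−0.76) = +0.63 V with n = 2.
From the Nernst equation, log Q = n(E° − E)/0.0592 = 2·(+0.63 − (+0.626))/0.0592 = 0.135.
The balanced reaction is Pb2+(aq) + Zn(s) → Pb(s) + Zn2+(aq), so Q = [Zn2+(aq)] / [Pb2+(aq)].
Isolating [Zn2+(aq)] in Q = 10^{0.135} yields log [Zn2+(aq)] = −1.125, i.e. 0.075 M.

0.075 M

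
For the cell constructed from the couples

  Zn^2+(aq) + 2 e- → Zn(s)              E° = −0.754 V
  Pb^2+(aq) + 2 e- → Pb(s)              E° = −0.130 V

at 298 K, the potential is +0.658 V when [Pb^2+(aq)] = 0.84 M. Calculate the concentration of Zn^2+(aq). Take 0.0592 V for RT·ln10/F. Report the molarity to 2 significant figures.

Pb²⁺/Pb is the cathode (higher E°); E°cell = −0.130 − (−0.754) = +0.624 V with n = 2.
Since E = E° − (0.0592/n)·log Q, log Q = n(E° − E)/0.0592 = −1.149.
For Pb^2+(aq) + Zn(s) → Pb(s) + Zn^2+(aq), the reaction quotient is Q = [Zn^2+(aq)] / [Pb^2+(aq)].
Substituting the known concentrations and solving, log [Zn^2+(aq)] = −1.225 and [Zn^2+(aq)] = 0.060 M.

0.060 M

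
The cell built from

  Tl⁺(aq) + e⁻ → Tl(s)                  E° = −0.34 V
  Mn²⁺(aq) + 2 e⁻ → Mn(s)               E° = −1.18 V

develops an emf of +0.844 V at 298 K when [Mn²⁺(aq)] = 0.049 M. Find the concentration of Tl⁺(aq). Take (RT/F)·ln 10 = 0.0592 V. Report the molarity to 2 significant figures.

With Tl⁺/Tl at the cathode and Mn²⁺/Mn at the anode, E°cell = −0.34 − (−1.18) = +0.84 V (n = 2).
Rearranging E = E° − (0.0592/n)·log Q gives log Q = 2(+0.84 − (+0.844))/0.0592 = −0.135.
For 2 Tl⁺(aq) + Mn(s) → 2 Tl(s) + Mn²⁺(aq), the reaction quotient is Q = [Mn²⁺(aq)] / [Tl⁺(aq)]^2.
Substituting the known concentrations and solving, log [Tl⁺(aq)] = −0.587 and [Tl⁺(aq)] = 0.26 M.

0.26 M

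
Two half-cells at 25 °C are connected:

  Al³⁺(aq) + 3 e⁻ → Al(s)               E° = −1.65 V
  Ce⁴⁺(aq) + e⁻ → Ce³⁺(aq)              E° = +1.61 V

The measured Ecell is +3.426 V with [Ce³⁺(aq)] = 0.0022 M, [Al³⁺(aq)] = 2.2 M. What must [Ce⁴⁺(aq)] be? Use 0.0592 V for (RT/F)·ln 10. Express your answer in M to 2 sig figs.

1.8 M

Ce⁴⁺/Ce³⁺ is the cathode (higher E°); E°cell = +1.61 − (−1.65) = +3.26 V with n = 3.
From the Nernst equation, log Q = n(E° − E)/0.0592 = 3·(+3.26 − (+3.426))/0.0592 = −8.412.
Balancing electrons gives 3 Ce⁴⁺(aq) + Al(s) → 3 Ce³⁺(aq) + Al³⁺(aq); thus Q = ([Ce³⁺(aq)]^3·[Al³⁺(aq)]) / [Ce⁴⁺(aq)]^3.
Solving for the unknown gives log [Ce⁴⁺(aq)] = 0.261, so [Ce⁴⁺(aq)] ≈ 1.8 M.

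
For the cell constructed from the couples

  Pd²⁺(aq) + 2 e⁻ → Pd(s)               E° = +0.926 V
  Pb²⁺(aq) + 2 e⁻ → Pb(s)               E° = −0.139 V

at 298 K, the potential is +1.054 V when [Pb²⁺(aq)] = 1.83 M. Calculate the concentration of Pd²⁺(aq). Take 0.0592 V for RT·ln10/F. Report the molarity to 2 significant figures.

With Pd²⁺/Pd at the cathode and Pb²⁺/Pb at the anode, E°cell = +0.926 − (−0.139) = +1.065 V (n = 2).
Rearranging E = E° − (0.0592/n)·log Q gives log Q = 2(+1.065 − (+1.054))/0.0592 = 0.372.
For Pd²⁺(aq) + Pb(s) → Pd(s) + Pb²⁺(aq), the reaction quotient is Q = [Pb²⁺(aq)] / [Pd²⁺(aq)].
Isolating [Pd²⁺(aq)] in Q = 10^{0.372} yields log [Pd²⁺(aq)] = −0.110, i.e. 0.78 M.

0.78 M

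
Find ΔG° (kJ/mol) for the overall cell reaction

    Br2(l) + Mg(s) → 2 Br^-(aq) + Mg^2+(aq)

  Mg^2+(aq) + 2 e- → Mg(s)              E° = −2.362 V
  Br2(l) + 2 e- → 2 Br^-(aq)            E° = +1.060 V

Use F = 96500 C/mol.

−660 kJ/mol

In the reaction as written Br2(l) is reduced, so the Br₂/Br⁻ couple is the cathode and Mg²⁺/Mg is the anode.
E°cell = +1.060 − (−2.362) = +3.422 V; balancing electrons gives n = 2.
ΔG° = −nFE°cell = −(2)(96500)(+3.422) J/mol = −660 kJ/mol.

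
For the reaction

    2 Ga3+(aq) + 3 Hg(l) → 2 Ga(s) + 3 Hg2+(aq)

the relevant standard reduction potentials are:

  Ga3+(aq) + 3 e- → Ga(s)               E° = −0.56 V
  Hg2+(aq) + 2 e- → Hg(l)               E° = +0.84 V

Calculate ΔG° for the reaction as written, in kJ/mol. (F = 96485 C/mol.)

In the reaction as written Ga3+(aq) is reduced, so the Ga³⁺/Ga couple is the cathode and Hg²⁺/Hg is the anode.
E°cell = −0.56 − (+0.84) = −1.40 V; balancing electrons gives n = 6.
ΔG° = −nFE°cell = −(6)(96485)(−1.40) J/mol = +810 kJ/mol.

+810 kJ/mol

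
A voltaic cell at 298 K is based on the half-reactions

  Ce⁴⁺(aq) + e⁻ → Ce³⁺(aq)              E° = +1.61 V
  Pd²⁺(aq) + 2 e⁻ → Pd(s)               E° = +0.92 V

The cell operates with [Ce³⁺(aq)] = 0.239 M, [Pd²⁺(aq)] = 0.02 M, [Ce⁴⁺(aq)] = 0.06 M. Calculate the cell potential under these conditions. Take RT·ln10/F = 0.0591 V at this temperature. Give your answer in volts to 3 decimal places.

The Ce⁴⁺/Ce³⁺ couple has the more positive E°, so it is the cathode; Pd²⁺/Pd is the anode.
The standard potential is +1.61 − (+0.92) = +0.69 V and the balanced reaction transfers n = 2 electrons.
For the overall reaction 2 Ce⁴⁺(aq) + Pd(s) → 2 Ce³⁺(aq) + Pd²⁺(aq), Q = ([Ce³⁺(aq)]^2·[Pd²⁺(aq)]) / [Ce⁴⁺(aq)]^2 = 0.317, giving log Q = −0.498.
By the Nernst equation, E = +0.69 − (0.0591/2)·(−0.498) = +0.705 V.

+0.705 V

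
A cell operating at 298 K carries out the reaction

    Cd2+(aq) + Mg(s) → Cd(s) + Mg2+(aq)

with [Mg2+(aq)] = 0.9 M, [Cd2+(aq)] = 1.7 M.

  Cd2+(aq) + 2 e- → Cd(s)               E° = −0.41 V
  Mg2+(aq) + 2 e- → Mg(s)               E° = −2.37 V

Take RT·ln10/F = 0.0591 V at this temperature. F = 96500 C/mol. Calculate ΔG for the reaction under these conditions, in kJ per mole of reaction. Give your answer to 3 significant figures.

−380 kJ/mol

With Cd²⁺/Cd reduced at the cathode, E°cell = −0.41 − (−2.37) = +1.96 V and n = 2.
Here Q = [Mg2+(aq)] / [Cd2+(aq)] = 0.529 (log Q = −0.276), giving E = +1.96 − (0.0591/2)·(−0.276) = +1.9682 V.
Then ΔG = −nFE = −2 × 96500 × +1.9682 J/mol = −380 kJ/mol.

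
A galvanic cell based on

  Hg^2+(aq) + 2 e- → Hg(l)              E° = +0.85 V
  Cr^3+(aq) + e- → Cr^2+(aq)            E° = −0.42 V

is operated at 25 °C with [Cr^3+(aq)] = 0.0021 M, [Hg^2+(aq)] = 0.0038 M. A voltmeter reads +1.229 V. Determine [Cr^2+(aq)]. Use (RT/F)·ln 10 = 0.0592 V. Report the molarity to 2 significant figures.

0.0069 M

With Hg²⁺/Hg at the cathode and Cr³⁺/Cr²⁺ at the anode, E°cell = +0.85 − (−0.42) = +1.27 V (n = 2).
Since E = E° − (0.0592/n)·log Q, log Q = n(E° − E)/0.0592 = 1.385.
For Hg^2+(aq) + 2 Cr^2+(aq) → Hg(l) + 2 Cr^3+(aq), the reaction quotient is Q = [Cr^3+(aq)]^2 / ([Hg^2+(aq)]·[Cr^2+(aq)]^2).
Isolating [Cr^2+(aq)] in Q = 10^{1.385} yields log [Cr^2+(aq)] = −2.160, i.e. 0.0069 M.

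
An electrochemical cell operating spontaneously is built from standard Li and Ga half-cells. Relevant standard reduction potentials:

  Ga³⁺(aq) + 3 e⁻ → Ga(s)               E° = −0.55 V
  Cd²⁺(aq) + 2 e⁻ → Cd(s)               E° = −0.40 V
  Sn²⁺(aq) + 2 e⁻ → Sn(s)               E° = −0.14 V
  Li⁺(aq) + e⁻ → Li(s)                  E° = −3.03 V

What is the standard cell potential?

Of the two couples in this cell, the one with the more positive reduction potential is reduced at the cathode: here that is Ga³⁺/Ga (−0.55 V); Li⁺/Li (−3.03 V) is the anode.
E°cell = E°(cathode) − E°(anode) = −0.55 − (−3.03) = +2.48 V.

+2.48 V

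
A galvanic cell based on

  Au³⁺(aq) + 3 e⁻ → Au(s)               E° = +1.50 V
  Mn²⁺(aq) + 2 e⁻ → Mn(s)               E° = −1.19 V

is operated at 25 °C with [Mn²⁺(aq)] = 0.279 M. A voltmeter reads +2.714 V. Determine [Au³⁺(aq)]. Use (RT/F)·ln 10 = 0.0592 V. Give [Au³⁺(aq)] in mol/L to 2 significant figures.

2.4 M

Au³⁺/Au is the cathode (higher E°); E°cell = +1.50 − (−1.19) = +2.69 V with n = 6.
From the Nernst equation, log Q = n(E° − E)/0.0592 = 6·(+2.69 − (+2.714))/0.0592 = −2.432.
Balancing electrons gives 2 Au³⁺(aq) + 3 Mn(s) → 2 Au(s) + 3 Mn²⁺(aq); thus Q = [Mn²⁺(aq)]^3 / [Au³⁺(aq)]^2.
Isolating [Au³⁺(aq)] in Q = 10^{−2.432} yields log [Au³⁺(aq)] = 0.384, i.e. 2.4 M.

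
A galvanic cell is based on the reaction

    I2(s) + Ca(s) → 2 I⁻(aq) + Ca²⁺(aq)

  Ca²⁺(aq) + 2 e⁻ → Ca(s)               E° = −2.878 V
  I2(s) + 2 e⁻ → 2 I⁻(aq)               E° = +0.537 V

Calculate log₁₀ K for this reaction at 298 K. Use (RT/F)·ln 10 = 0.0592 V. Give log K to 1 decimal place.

The I₂/I⁻ couple is reduced (cathode); E°cell = +0.537 − (−2.878) = +3.415 V with n = 2.
At equilibrium E = 0, so log K = nE°cell / 0.0592 = (2)(+3.415) / 0.0592 = 115.4.

log K = 115.4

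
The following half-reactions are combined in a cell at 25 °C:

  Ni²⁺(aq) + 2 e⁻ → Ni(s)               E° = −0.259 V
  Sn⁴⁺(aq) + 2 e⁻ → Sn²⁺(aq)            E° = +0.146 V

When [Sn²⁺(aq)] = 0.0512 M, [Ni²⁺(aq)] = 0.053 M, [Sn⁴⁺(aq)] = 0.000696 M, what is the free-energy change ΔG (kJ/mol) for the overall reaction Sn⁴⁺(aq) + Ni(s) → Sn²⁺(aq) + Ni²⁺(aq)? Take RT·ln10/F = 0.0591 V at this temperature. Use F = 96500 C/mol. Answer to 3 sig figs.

−74.8 kJ/mol

With Sn⁴⁺/Sn²⁺ reduced at the cathode, E°cell = +0.146 − (−0.259) = +0.405 V and n = 2.
Q = ([Sn²⁺(aq)]·[Ni²⁺(aq)]) / [Sn⁴⁺(aq)] = 3.9, so log Q = 0.591 and E = +0.405 − (0.0591/2)(0.591) = +0.3875 V.
ΔG = −nFE = −(2)(96500)(+0.3875) J/mol = −74.8 kJ/mol.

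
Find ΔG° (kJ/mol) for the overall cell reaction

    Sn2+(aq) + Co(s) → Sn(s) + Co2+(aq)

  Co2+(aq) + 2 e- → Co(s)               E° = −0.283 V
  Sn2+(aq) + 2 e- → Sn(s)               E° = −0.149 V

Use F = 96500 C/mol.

−25.9 kJ/mol

In the reaction as written Sn2+(aq) is reduced, so the Sn²⁺/Sn couple is the cathode and Co²⁺/Co is the anode.
E°cell = −0.149 − (−0.283) = +0.134 V; balancing electrons gives n = 2.
ΔG° = −nFE°cell = −(2)(96500)(+0.134) J/mol = −25.9 kJ/mol.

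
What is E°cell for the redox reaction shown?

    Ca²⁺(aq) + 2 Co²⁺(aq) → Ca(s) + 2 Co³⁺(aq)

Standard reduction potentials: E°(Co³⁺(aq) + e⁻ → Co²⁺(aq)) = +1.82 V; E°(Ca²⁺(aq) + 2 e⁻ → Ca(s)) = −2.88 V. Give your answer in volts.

−4.70 V

Ca²⁺(aq) gains electrons, so the Ca²⁺/Ca couple is the cathode; the Co³⁺/Co²⁺ couple is the anode.
E°cell = E°(cathode) − E°(anode) = −2.88 − (+1.82) = −4.70 V.
The negative E°cell means the reaction is non-spontaneous in the direction written.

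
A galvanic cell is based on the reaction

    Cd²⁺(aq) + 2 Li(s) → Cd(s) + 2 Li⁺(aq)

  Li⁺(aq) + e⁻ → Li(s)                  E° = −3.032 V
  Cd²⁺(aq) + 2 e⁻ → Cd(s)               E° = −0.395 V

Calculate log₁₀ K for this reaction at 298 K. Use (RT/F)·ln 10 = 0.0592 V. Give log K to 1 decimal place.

log K = 89.1

The Cd²⁺/Cd couple is reduced (cathode); E°cell = −0.395 − (−3.032) = +2.637 V with n = 2.
At equilibrium E = 0, so log K = nE°cell / 0.0592 = (2)(+2.637) / 0.0592 = 89.1.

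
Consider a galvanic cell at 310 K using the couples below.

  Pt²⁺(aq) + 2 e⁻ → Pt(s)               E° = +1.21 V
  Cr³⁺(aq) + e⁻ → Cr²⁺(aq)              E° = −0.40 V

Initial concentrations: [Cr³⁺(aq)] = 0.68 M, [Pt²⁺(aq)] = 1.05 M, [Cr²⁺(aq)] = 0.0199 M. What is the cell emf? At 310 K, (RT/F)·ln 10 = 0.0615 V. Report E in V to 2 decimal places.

The Pt²⁺/Pt couple has the more positive E°, so it is the cathode; Cr³⁺/Cr²⁺ is the anode.
E°cell = +1.21 − (−0.40) = +1.61 V, with n = 2 electrons transferred.
Balancing gives Pt²⁺(aq) + 2 Cr²⁺(aq) → Pt(s) + 2 Cr³⁺(aq); hence Q = [Cr³⁺(aq)]^2 / ([Pt²⁺(aq)]·[Cr²⁺(aq)]^2) = 1.11×10^3 (log Q = 3.046).
E = E° − (0.0615/n)·log Q = +1.61 − (0.0615/2)(3.046) = +1.52 V.

+1.52 V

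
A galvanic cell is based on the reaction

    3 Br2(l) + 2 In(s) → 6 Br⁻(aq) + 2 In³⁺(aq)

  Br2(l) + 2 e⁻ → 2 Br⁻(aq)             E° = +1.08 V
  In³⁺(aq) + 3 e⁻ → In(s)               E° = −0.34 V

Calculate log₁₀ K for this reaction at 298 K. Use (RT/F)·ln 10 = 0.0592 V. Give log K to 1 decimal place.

The Br₂/Br⁻ couple is reduced (cathode); E°cell = +1.08 − (−0.34) = +1.42 V with n = 6.
At equilibrium E = 0, so log K = nE°cell / 0.0592 = (6)(+1.42) / 0.0592 = 143.9.

log K = 143.9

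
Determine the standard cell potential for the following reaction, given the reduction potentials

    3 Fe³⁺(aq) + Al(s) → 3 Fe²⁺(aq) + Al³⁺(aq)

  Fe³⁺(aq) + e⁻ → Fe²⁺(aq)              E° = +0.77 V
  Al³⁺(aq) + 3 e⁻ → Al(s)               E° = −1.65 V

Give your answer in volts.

Fe³⁺(aq) gains electrons, so the Fe³⁺/Fe²⁺ couple is the cathode; the Al³⁺/Al couple is the anode.
E°cell = E°(cathode) − E°(anode) = +0.77 − (−1.65) = +2.42 V.
The positive value indicates the reaction is spontaneous as written.

+2.42 V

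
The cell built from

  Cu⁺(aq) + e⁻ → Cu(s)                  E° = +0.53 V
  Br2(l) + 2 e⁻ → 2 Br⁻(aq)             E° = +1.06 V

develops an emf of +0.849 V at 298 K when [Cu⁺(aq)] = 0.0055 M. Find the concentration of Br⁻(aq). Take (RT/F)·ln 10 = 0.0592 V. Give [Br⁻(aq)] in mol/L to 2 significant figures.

0.00074 M

With Br₂/Br⁻ at the cathode and Cu⁺/Cu at the anode, E°cell = +1.06 − (+0.53) = +0.53 V (n = 2).
Rearranging E = E° − (0.0592/n)·log Q gives log Q = 2(+0.53 − (+0.849))/0.0592 = −10.777.
Balancing electrons gives Br2(l) + 2 Cu(s) → 2 Br⁻(aq) + 2 Cu⁺(aq); thus Q = [Br⁻(aq)]^2·[Cu⁺(aq)]^2.
Isolating [Br⁻(aq)] in Q = 10^{−10.777} yields log [Br⁻(aq)] = −3.129, i.e. 0.00074 M.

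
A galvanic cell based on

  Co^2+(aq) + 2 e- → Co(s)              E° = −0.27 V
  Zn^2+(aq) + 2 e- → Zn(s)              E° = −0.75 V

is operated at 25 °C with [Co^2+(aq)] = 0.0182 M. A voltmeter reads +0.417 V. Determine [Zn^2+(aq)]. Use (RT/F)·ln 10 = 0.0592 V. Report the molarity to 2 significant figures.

The Co²⁺/Co couple has the larger reduction potential, so it is the cathode: E°cell = −0.27 − (−0.75) = +0.48 V and n = 2.
From the Nernst equation, log Q = n(E° − E)/0.0592 = 2·(+0.48 − (+0.417))/0.0592 = 2.128.
The balanced reaction is Co^2+(aq) + Zn(s) → Co(s) + Zn^2+(aq), so Q = [Zn^2+(aq)] / [Co^2+(aq)].
Isolating [Zn^2+(aq)] in Q = 10^{2.128} yields log [Zn^2+(aq)] = 0.388, i.e. 2.4 M.

2.4 M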